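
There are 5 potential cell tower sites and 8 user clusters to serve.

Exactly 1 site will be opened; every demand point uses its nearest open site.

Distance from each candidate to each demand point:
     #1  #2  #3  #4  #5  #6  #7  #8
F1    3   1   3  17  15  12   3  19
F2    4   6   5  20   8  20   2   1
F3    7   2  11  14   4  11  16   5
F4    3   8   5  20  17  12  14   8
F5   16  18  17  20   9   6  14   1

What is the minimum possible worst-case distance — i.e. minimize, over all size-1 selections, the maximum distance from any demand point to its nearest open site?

16

Open {F3}.
  Farthest demand point is #7 at distance 16 (to F3); all others are ≤ 16.
With {F1} the worst case is 19.
With {F2} the worst case is 20.
No size-1 selection achieves below 16.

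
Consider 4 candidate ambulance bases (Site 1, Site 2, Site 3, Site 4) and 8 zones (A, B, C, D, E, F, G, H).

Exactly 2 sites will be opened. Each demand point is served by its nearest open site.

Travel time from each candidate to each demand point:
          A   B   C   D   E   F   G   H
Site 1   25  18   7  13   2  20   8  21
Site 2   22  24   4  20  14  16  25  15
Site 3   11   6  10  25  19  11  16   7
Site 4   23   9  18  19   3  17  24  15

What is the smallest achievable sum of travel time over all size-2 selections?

65

Open {Site 1, Site 3}.
  A→Site 3 11, B→Site 3 6, C→Site 1 7, D→Site 1 13, E→Site 1 2, F→Site 3 11, G→Site 1 8, H→Site 3 7  ⇒ total 65.
Compare {Site 3, Site 4}: total 83.
Compare {Site 2, Site 3}: total 89.
No size-2 selection does better; minimum is 65.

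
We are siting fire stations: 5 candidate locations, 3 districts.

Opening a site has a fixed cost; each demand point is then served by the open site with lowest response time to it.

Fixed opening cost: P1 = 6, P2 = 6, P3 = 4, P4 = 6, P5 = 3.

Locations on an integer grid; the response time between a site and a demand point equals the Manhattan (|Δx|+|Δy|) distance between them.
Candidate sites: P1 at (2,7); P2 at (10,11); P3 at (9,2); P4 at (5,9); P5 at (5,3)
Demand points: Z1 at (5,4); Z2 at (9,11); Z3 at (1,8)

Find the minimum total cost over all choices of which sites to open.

Open {P1, P2, P5}: assign each demand point to its cheapest open site.
  Z1→P5 1, Z2→P2 1, Z3→P1 2
  response time 4, fixed 15 → total 19.
Compare {P2, P5}: response time 11 + fixed 9 = 20.
Compare {P1, P2}: response time 9 + fixed 12 = 21.
Compare {P4, P5}: response time 12 + fixed 9 = 21.
All other subsets cost ≥ 20. Minimum total cost: 19.

19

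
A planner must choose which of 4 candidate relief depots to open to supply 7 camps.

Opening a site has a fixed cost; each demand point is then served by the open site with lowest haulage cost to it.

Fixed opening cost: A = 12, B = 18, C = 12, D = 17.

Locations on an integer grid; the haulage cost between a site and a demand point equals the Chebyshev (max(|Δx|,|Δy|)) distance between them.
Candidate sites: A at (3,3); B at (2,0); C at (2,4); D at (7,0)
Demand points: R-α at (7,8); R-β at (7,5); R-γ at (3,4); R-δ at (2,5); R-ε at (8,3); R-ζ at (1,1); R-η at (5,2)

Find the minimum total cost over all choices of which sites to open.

33

Open {A}: assign each demand point to its cheapest open site.
  R-α→A 5, R-β→A 4, R-γ→A 1, R-δ→A 2, R-ε→A 5, R-ζ→A 2, R-η→A 2
  haulage cost 21, fixed 12 → total 33.
Compare {C}: haulage cost 24 + fixed 12 = 36.
Compare {A, C}: haulage cost 20 + fixed 24 = 44.
Compare {A, D}: haulage cost 19 + fixed 29 = 48.
All other subsets cost ≥ 36. Minimum total cost: 33.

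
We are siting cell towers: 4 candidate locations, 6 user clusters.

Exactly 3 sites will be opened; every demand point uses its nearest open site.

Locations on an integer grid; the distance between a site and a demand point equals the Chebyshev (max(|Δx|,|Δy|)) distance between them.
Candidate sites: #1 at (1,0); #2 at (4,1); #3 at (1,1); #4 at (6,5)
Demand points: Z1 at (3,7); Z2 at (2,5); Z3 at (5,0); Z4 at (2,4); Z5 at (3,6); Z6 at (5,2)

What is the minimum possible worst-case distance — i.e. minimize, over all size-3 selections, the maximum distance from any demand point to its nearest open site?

Open {#1, #2, #4}.
  Farthest demand point is Z2 at distance 4 (to #2); all others are ≤ 4.
With {#1, #3, #4} the worst case is 4.
With {#2, #3, #4} the worst case is 4.
No size-3 selection achieves below 4.

4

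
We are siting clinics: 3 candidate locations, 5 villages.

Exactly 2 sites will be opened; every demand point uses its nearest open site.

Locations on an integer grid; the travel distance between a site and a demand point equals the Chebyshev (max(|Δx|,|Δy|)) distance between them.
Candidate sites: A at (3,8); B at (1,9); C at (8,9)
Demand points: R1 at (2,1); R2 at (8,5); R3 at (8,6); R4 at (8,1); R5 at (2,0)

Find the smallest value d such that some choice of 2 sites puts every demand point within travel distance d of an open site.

Open {A, B}.
  Farthest demand point is R5 at travel distance 8 (to A); all others are ≤ 8.
With {A, C} the worst case is 8.
With {B, C} the worst case is 9.
No size-2 selection achieves below 8.

8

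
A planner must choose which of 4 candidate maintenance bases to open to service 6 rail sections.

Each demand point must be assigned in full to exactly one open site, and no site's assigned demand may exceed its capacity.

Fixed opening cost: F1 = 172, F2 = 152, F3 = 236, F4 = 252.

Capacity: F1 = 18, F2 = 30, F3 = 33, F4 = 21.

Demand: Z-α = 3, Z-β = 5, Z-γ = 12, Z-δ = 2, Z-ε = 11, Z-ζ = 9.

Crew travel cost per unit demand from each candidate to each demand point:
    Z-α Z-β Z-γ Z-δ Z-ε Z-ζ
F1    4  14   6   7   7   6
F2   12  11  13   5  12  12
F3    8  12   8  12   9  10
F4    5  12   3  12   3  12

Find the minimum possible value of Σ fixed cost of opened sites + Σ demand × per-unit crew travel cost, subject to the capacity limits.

Open {F1, F2}; cheapest assignment that respects the capacities:
  F1 (cap 18, load 15): Z-α, Z-γ — cost 3×4 + 12×6 = 84
  F2 (cap 30, load 27): Z-β, Z-δ, Z-ε, Z-ζ — cost 5×11 + 2×5 + 11×12 + 9×12 = 305
  Shipping 389, fixed 324 → total 713.
  Any other capacity-feasible assignment to {F1, F2} ships for at least 389.
Compare {F1, F3}: its best feasible assignment gives total 743.
Compare {F2, F4}: its best feasible assignment gives total 760.
Every other set of open sites that can feasibly serve all demand totals ≥ 743 even under its best assignment. Minimum: 713.

713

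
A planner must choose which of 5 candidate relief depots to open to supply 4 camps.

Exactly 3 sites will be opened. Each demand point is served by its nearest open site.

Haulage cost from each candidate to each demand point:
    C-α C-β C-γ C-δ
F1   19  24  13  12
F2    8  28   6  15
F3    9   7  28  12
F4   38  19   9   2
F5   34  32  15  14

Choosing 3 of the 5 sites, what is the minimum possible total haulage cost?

23

Open {F2, F3, F4}.
  C-α→F2 8, C-β→F3 7, C-γ→F2 6, C-δ→F4 2  ⇒ total 23.
Compare {F1, F3, F4}: total 27.
Compare {F3, F4, F5}: total 27.
No size-3 selection does better; minimum is 23.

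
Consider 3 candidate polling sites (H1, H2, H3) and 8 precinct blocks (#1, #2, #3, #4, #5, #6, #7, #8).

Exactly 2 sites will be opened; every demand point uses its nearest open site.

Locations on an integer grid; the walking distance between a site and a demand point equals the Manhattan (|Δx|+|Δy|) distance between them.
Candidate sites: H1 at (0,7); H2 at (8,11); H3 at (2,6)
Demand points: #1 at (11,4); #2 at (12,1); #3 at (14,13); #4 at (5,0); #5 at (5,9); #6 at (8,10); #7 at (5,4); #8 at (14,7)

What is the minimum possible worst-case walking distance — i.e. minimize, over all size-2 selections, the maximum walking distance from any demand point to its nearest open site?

Open {H1, H2}.
  Farthest demand point is #2 at walking distance 14 (to H2); all others are ≤ 14.
With {H2, H3} the worst case is 14.
With {H1, H3} the worst case is 19.
No size-2 selection achieves below 14.

14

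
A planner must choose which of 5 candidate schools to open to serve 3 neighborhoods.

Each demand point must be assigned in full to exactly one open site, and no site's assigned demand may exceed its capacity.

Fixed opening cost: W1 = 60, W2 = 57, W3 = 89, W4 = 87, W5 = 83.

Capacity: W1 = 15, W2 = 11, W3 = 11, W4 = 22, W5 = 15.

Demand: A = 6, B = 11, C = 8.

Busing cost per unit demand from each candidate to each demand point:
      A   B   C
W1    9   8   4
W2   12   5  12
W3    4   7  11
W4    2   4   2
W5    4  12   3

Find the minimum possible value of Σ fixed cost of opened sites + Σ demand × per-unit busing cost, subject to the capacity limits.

Open {W2, W4}; cheapest assignment that respects the capacities:
  W2 (cap 11, load 11): B — cost 11×5 = 55
  W4 (cap 22, load 14): A, C — cost 6×2 + 8×2 = 28
  Shipping 83, fixed 144 → total 227.
  Any other capacity-feasible assignment to {W2, W4} ships for at least 83.
Compare {W1, W4}: its best feasible assignment gives total 235.
Compare {W2, W5}: its best feasible assignment gives total 243.
Every other set of open sites that can feasibly serve all demand totals ≥ 235 even under its best assignment. Minimum: 227.

227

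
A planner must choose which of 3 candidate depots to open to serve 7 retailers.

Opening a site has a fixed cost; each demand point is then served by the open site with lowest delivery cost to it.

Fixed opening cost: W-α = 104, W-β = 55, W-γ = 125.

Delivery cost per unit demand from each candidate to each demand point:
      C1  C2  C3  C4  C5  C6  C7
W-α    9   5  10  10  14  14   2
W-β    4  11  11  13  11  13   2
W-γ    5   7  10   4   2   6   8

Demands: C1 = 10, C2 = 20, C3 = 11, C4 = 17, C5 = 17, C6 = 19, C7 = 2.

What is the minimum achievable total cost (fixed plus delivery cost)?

657

Open {W-γ}: assign each demand point to its cheapest open site.
  C1→W-γ 10×5=50, C2→W-γ 20×7=140, C3→W-γ 11×10=110, C4→W-γ 17×4=68, C5→W-γ 17×2=34, C6→W-γ 19×6=114, C7→W-γ 2×8=16
  delivery cost 532, fixed 125 → total 657.
Compare {W-β, W-γ}: delivery cost 510 + fixed 180 = 690.
Compare {W-α, W-γ}: delivery cost 480 + fixed 229 = 709.
Compare {W-α, W-β, W-γ}: delivery cost 470 + fixed 284 = 754.
All other subsets cost ≥ 690. Minimum total cost: 657.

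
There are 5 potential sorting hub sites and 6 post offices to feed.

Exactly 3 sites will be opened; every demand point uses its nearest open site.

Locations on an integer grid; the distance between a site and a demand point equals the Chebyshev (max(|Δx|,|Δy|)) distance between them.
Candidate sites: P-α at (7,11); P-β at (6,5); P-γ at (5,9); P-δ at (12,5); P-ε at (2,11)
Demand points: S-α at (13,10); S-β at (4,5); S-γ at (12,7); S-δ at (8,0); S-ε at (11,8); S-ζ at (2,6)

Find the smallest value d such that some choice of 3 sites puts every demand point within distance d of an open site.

Open {P-α, P-β, P-δ}.
  Farthest demand point is S-α at distance 5 (to P-δ); all others are ≤ 5.
With {P-α, P-γ, P-δ} the worst case is 5.
With {P-β, P-γ, P-δ} the worst case is 5.
No size-3 selection achieves below 5.

5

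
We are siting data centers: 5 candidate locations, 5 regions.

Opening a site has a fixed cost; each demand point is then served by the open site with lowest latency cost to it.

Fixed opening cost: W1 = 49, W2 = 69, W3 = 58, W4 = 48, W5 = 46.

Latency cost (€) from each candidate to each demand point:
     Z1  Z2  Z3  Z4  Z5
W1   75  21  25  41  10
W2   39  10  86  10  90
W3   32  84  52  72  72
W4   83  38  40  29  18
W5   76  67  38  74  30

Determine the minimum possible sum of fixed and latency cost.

212

Open {W1, W2}: assign each demand point to its cheapest open site.
  Z1→W2 39, Z2→W2 10, Z3→W1 25, Z4→W2 10, Z5→W1 10
  latency cost 94, fixed 118 → total 212.
Compare {W1}: latency cost 172 + fixed 49 = 221.
Compare {W2, W4}: latency cost 117 + fixed 117 = 234.
Compare {W1, W3}: latency cost 129 + fixed 107 = 236.
All other subsets cost ≥ 221. Minimum total cost: 212.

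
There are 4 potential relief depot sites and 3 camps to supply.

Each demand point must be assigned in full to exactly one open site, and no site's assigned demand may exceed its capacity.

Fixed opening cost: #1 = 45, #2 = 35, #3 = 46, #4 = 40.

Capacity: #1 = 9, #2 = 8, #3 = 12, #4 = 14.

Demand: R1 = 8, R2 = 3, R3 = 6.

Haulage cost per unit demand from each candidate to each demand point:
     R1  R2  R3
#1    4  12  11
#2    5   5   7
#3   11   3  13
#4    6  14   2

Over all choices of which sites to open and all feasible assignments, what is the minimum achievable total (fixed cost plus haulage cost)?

Open {#2, #4}; cheapest assignment that respects the capacities:
  #2 (cap 8, load 3): R2 — cost 3×5 = 15
  #4 (cap 14, load 14): R1, R3 — cost 8×6 + 6×2 = 60
  Shipping 75, fixed 75 → total 150.
  Any other capacity-feasible assignment to {#2, #4} ships for at least 75.
Compare {#3, #4}: its best feasible assignment gives total 155.
Compare {#1, #4}: its best feasible assignment gives total 171.
Every other set of open sites that can feasibly serve all demand totals ≥ 155 even under its best assignment. Minimum: 150.

150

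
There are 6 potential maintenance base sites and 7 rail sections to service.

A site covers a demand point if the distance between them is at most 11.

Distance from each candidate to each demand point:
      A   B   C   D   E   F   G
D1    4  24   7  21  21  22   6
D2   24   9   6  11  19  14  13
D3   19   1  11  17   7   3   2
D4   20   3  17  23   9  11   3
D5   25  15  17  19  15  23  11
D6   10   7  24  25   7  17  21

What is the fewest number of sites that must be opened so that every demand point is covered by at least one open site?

3

Coverage sets (demand points within 11 of each site):
  D1: {A, C, G}
  D2: {B, C, D}
  D3: {B, C, E, F, G}
  D4: {B, E, F, G}
  D5: {G}
  D6: {A, B, E}
No 2 sites suffice: every size-2 union leaves at least one demand point uncovered.
But {D1, D2, D3} covers everything, so the minimum is 3.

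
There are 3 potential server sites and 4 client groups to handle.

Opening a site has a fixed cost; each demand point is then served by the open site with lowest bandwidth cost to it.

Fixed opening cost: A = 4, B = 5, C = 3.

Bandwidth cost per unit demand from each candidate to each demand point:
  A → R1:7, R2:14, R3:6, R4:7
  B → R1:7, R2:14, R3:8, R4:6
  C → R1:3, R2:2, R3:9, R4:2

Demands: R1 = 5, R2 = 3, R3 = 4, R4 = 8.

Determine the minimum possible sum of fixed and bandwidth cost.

68

Open {A, C}: assign each demand point to its cheapest open site.
  R1→C 5×3=15, R2→C 3×2=6, R3→A 4×6=24, R4→C 8×2=16
  bandwidth cost 61, fixed 7 → total 68.
Compare {A, B, C}: bandwidth cost 61 + fixed 12 = 73.
Compare {C}: bandwidth cost 73 + fixed 3 = 76.
Compare {B, C}: bandwidth cost 69 + fixed 8 = 77.
All other subsets cost ≥ 73. Minimum total cost: 68.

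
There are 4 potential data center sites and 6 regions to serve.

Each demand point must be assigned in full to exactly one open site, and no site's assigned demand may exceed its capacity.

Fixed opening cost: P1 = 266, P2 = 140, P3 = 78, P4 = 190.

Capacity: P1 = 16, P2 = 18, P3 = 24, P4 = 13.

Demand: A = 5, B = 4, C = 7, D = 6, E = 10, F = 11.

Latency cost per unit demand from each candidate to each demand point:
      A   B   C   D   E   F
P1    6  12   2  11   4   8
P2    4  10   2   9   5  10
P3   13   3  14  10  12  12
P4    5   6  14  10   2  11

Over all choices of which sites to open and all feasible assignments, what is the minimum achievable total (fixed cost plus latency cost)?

Open {P2, P3, P4}; cheapest assignment that respects the capacities:
  P2 (cap 18, load 18): A, C, D — cost 5×4 + 7×2 + 6×9 = 88
  P3 (cap 24, load 15): B, F — cost 4×3 + 11×12 = 144
  P4 (cap 13, load 10): E — cost 10×2 = 20
  Shipping 252, fixed 408 → total 660.
  Any other capacity-feasible assignment to {P2, P3, P4} ships for at least 252.
Compare {P1, P2, P3}: its best feasible assignment gives total 738.
Compare {P1, P3, P4}: its best feasible assignment gives total 802.
Every other set of open sites that can feasibly serve all demand totals ≥ 738 even under its best assignment. Minimum: 660.

660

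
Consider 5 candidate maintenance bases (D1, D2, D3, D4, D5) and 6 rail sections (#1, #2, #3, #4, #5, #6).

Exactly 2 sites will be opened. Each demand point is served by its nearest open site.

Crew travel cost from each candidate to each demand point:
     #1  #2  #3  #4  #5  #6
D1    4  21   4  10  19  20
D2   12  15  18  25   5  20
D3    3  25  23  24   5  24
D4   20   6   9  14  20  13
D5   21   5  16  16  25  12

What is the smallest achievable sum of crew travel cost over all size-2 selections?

50

Open {D3, D4}.
  #1→D3 3, #2→D4 6, #3→D4 9, #4→D4 14, #5→D3 5, #6→D4 13  ⇒ total 50.
Compare {D1, D5}: total 54.
Compare {D1, D4}: total 56.
No size-2 selection does better; minimum is 50.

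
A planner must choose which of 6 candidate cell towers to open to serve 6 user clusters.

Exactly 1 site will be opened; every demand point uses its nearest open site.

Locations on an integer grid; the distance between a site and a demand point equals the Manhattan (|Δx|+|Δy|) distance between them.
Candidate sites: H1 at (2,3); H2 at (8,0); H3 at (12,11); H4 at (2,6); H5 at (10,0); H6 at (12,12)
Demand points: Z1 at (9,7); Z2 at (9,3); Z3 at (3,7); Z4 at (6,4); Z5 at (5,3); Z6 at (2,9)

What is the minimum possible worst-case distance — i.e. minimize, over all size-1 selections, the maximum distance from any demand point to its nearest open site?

10

Open {H4}.
  Farthest demand point is Z2 at distance 10 (to H4); all others are ≤ 10.
With {H1} the worst case is 11.
With {H2} the worst case is 15.
No size-1 selection achieves below 10.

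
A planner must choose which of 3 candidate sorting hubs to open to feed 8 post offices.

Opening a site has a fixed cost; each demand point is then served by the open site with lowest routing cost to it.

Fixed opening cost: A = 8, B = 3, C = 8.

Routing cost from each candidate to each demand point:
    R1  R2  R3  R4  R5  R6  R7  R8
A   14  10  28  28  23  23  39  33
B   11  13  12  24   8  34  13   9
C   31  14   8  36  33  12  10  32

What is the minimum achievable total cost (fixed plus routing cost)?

Open {B, C}: assign each demand point to its cheapest open site.
  R1→B 11, R2→B 13, R3→C 8, R4→B 24, R5→B 8, R6→C 12, R7→C 10, R8→B 9
  routing cost 95, fixed 11 → total 106.
Compare {A, B, C}: routing cost 92 + fixed 19 = 111.
Compare {A, B}: routing cost 110 + fixed 11 = 121.
Compare {B}: routing cost 124 + fixed 3 = 127.
All other subsets cost ≥ 111. Minimum total cost: 106.

106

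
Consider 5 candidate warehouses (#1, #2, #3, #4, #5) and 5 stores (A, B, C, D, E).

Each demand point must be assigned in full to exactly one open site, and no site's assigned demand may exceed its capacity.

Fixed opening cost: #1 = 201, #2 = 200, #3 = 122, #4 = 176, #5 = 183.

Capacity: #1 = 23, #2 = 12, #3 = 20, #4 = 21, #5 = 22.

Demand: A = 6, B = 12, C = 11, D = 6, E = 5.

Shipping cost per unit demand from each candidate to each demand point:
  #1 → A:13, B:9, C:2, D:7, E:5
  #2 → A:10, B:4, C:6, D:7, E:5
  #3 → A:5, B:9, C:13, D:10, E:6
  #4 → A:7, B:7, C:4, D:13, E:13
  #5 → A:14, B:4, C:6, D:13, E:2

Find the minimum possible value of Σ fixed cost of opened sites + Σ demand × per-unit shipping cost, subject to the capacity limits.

550

Open {#1, #3}; cheapest assignment that respects the capacities:
  #1 (cap 23, load 22): C, D, E — cost 11×2 + 6×7 + 5×5 = 89
  #3 (cap 20, load 18): A, B — cost 6×5 + 12×9 = 138
  Shipping 227, fixed 323 → total 550.
  Any other capacity-feasible assignment to {#1, #3} ships for at least 227.
Compare {#1, #5}: its best feasible assignment gives total 584.
Compare {#1, #4}: its best feasible assignment gives total 592.
Every other set of open sites that can feasibly serve all demand totals ≥ 584 even under its best assignment. Minimum: 550.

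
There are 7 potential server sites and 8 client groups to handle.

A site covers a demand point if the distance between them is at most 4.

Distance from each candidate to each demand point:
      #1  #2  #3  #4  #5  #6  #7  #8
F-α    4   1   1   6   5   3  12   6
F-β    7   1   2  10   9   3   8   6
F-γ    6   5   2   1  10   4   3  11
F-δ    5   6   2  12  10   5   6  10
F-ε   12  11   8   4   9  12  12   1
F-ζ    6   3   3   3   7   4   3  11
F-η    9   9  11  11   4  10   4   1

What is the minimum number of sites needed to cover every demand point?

3

Coverage sets (demand points within 4 of each site):
  F-α: {#1, #2, #3, #6}
  F-β: {#2, #3, #6}
  F-γ: {#3, #4, #6, #7}
  F-δ: {#3}
  F-ε: {#4, #8}
  F-ζ: {#2, #3, #4, #6, #7}
  F-η: {#5, #7, #8}
No 2 sites suffice: every size-2 union leaves at least one demand point uncovered.
But {F-α, F-γ, F-η} covers everything, so the minimum is 3.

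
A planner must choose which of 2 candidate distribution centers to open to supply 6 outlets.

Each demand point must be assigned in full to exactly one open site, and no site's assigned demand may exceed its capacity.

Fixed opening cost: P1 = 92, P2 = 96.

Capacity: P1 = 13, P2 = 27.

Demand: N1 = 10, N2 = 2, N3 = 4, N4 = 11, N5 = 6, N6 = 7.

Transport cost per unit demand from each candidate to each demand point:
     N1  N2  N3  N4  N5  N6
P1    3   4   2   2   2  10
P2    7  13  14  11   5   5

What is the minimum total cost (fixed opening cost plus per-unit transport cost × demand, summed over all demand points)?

Open {P1, P2}; cheapest assignment that respects the capacities:
  P1 (cap 13, load 13): N2, N4 — cost 2×4 + 11×2 = 30
  P2 (cap 27, load 27): N1, N3, N5, N6 — cost 10×7 + 4×14 + 6×5 + 7×5 = 191
  Shipping 221, fixed 188 → total 409.
  Any other capacity-feasible assignment to {P1, P2} ships for at least 221.
Total demand is 40 and no other set of sites has combined capacity ≥ 40, so {P1, P2} is the only feasible choice of open sites. Minimum: 409.

409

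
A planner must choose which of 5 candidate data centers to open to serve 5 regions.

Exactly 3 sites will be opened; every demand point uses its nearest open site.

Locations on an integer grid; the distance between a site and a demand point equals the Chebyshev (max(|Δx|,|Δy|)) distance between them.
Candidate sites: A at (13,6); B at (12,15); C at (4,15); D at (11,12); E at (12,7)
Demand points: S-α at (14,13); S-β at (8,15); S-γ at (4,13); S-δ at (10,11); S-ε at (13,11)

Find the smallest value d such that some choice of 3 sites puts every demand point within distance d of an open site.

Open {A, C, D}.
  Farthest demand point is S-α at distance 3 (to D); all others are ≤ 3.
With {B, C, D} the worst case is 3.
With {C, D, E} the worst case is 3.
No size-3 selection achieves below 3.

3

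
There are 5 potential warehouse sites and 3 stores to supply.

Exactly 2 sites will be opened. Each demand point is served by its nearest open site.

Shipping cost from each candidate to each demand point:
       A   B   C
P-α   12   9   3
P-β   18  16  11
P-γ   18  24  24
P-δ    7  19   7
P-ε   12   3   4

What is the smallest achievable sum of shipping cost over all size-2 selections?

14

Open {P-δ, P-ε}.
  A→P-δ 7, B→P-ε 3, C→P-ε 4  ⇒ total 14.
Compare {P-α, P-ε}: total 18.
Compare {P-α, P-δ}: total 19.
No size-2 selection does better; minimum is 14.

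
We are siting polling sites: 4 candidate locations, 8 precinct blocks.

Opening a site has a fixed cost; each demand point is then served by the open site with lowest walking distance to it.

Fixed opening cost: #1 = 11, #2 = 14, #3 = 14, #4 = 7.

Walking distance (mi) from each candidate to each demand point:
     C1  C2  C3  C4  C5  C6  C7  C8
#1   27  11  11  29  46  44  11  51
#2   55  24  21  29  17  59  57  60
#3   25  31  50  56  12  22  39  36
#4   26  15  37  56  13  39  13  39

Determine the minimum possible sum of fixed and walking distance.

182

Open {#1, #3}: assign each demand point to its cheapest open site.
  C1→#3 25, C2→#1 11, C3→#1 11, C4→#1 29, C5→#3 12, C6→#3 22, C7→#1 11, C8→#3 36
  walking distance 157, fixed 25 → total 182.
Compare {#1, #3, #4}: walking distance 157 + fixed 32 = 189.
Compare {#1, #2, #3}: walking distance 157 + fixed 39 = 196.
Compare {#1, #4}: walking distance 179 + fixed 18 = 197.
All other subsets cost ≥ 189. Minimum total cost: 182.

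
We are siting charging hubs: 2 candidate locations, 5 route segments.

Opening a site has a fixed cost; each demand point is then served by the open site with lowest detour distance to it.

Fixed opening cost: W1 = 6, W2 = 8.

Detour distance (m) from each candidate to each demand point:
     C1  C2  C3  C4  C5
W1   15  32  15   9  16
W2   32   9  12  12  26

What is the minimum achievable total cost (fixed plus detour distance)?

Open {W1, W2}: assign each demand point to its cheapest open site.
  C1→W1 15, C2→W2 9, C3→W2 12, C4→W1 9, C5→W1 16
  detour distance 61, fixed 14 → total 75.
Compare {W1}: detour distance 87 + fixed 6 = 93.
Compare {W2}: detour distance 91 + fixed 8 = 99.

75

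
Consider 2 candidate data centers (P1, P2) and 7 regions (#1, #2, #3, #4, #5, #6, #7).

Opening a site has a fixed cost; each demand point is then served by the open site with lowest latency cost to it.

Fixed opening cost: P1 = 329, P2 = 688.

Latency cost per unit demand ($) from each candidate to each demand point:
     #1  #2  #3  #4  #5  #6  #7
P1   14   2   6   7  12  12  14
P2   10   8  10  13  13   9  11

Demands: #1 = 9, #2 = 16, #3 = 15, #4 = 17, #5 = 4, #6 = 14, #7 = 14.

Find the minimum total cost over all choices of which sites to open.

Open {P1}: assign each demand point to its cheapest open site.
  #1→P1 9×14=126, #2→P1 16×2=32, #3→P1 15×6=90, #4→P1 17×7=119, #5→P1 4×12=48, #6→P1 14×12=168, #7→P1 14×14=196
  latency cost 779, fixed 329 → total 1108.
Compare {P2}: latency cost 921 + fixed 688 = 1609.
Compare {P1, P2}: latency cost 659 + fixed 1017 = 1676.

1108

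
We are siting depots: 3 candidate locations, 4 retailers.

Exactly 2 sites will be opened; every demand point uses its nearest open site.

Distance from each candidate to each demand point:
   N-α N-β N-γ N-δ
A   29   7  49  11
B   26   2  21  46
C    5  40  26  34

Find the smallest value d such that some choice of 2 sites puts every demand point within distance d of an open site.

26

Open {A, B}.
  Farthest demand point is N-α at distance 26 (to B); all others are ≤ 26.
With {A, C} the worst case is 26.
With {B, C} the worst case is 34.
No size-2 selection achieves below 26.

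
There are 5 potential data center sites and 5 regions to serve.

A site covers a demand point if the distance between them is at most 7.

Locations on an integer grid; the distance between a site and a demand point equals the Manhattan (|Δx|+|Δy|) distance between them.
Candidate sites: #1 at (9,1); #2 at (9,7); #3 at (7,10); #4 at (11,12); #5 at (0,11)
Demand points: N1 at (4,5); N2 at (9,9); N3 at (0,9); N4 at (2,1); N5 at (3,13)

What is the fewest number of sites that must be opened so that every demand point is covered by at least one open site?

Coverage sets (demand points within 7 of each site):
  #1: {N4}
  #2: {N1, N2}
  #3: {N2, N5}
  #4: {N2}
  #5: {N3, N5}
No 2 sites suffice: every size-2 union leaves at least one demand point uncovered.
But {#1, #2, #5} covers everything, so the minimum is 3.

3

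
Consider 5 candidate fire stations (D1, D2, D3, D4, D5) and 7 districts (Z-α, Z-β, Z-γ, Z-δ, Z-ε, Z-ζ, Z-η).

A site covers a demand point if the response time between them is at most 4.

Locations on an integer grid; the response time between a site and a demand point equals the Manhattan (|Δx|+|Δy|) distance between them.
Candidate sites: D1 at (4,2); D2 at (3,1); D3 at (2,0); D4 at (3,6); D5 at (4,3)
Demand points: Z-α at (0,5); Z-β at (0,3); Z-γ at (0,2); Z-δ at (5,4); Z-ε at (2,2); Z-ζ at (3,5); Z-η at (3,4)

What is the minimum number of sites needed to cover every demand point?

3

Coverage sets (demand points within 4 of each site):
  D1: {Z-γ, Z-δ, Z-ε, Z-ζ, Z-η}
  D2: {Z-γ, Z-ε, Z-ζ, Z-η}
  D3: {Z-γ, Z-ε}
  D4: {Z-α, Z-δ, Z-ζ, Z-η}
  D5: {Z-β, Z-δ, Z-ε, Z-ζ, Z-η}
No 2 sites suffice: every size-2 union leaves at least one demand point uncovered.
But {D1, D4, D5} covers everything, so the minimum is 3.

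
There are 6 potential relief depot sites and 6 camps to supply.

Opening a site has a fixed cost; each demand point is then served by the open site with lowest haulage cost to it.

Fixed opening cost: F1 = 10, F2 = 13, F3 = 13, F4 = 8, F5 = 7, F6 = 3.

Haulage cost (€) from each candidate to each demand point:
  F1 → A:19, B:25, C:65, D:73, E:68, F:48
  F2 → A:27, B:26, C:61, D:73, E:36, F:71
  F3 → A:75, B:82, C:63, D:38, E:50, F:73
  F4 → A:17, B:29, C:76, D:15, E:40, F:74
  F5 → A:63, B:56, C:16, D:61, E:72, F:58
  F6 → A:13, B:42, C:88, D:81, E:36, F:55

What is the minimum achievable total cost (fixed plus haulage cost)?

Open {F1, F4, F5, F6}: assign each demand point to its cheapest open site.
  A→F6 13, B→F1 25, C→F5 16, D→F4 15, E→F6 36, F→F1 48
  haulage cost 153, fixed 28 → total 181.
Compare {F4, F5, F6}: haulage cost 164 + fixed 18 = 182.
Compare {F1, F4, F5}: haulage cost 161 + fixed 25 = 186.
Compare {F4, F5}: haulage cost 175 + fixed 15 = 190.
All other subsets cost ≥ 182. Minimum total cost: 181.

181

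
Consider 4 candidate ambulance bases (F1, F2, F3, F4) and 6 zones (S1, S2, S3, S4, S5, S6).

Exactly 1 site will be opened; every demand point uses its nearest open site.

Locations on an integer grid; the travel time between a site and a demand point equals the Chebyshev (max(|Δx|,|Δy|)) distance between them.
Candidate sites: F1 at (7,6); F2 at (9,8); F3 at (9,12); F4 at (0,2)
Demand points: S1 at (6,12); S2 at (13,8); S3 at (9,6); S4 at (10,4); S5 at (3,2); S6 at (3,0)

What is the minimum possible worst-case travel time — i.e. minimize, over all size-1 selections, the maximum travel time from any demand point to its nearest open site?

6

Open {F1}.
  Farthest demand point is S1 at travel time 6 (to F1); all others are ≤ 6.
With {F2} the worst case is 8.
With {F3} the worst case is 12.
No size-1 selection achieves below 6.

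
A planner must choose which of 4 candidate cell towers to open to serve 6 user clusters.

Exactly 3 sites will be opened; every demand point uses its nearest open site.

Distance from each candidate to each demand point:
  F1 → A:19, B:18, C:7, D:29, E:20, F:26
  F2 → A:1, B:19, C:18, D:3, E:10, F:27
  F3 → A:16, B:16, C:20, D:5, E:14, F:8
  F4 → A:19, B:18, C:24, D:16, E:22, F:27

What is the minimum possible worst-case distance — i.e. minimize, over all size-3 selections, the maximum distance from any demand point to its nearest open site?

16

Open {F1, F2, F3}.
  Farthest demand point is B at distance 16 (to F3); all others are ≤ 16.
With {F1, F3, F4} the worst case is 16.
With {F2, F3, F4} the worst case is 18.
No size-3 selection achieves below 16.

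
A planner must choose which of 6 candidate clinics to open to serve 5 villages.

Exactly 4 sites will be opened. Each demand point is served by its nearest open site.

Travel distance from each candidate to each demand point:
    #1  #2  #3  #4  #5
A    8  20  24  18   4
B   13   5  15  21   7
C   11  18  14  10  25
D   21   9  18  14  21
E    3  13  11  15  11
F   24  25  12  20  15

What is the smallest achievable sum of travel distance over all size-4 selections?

Open {A, B, C, E}.
  #1→E 3, #2→B 5, #3→E 11, #4→C 10, #5→A 4  ⇒ total 33.
Compare {B, C, D, E}: total 36.
Compare {B, C, E, F}: total 36.
No size-4 selection does better; minimum is 33.

33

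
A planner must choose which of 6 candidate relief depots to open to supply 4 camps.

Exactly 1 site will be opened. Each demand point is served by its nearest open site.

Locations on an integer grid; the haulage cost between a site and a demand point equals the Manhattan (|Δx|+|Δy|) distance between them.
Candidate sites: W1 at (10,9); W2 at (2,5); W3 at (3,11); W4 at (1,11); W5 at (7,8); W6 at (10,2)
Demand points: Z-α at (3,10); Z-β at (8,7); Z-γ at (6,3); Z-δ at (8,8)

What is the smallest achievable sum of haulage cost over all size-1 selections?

Open {W5}.
  Z-α→W5 6, Z-β→W5 2, Z-γ→W5 6, Z-δ→W5 1  ⇒ total 15.
Compare {W1}: total 25.
Compare {W2}: total 29.
No size-1 selection does better; minimum is 15.

15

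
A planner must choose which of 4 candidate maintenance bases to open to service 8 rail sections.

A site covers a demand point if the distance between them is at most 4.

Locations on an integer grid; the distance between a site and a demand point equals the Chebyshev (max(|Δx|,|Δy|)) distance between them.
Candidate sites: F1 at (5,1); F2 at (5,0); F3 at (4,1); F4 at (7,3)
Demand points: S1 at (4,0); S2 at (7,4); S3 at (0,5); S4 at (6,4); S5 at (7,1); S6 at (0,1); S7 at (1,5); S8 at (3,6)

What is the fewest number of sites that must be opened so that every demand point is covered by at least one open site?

Coverage sets (demand points within 4 of each site):
  F1: {S1, S2, S4, S5, S7}
  F2: {S1, S2, S4, S5}
  F3: {S1, S2, S3, S4, S5, S6, S7}
  F4: {S1, S2, S4, S5, S8}
No single site covers all 8 demand points.
But {F3, F4} covers everything, so the minimum is 2.

2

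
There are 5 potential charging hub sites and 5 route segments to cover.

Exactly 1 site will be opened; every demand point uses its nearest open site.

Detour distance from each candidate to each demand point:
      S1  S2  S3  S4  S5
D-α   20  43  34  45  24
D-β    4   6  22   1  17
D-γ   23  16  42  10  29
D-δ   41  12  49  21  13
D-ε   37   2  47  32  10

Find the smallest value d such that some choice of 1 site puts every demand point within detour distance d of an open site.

Open {D-β}.
  Farthest demand point is S3 at detour distance 22 (to D-β); all others are ≤ 22.
With {D-γ} the worst case is 42.
With {D-α} the worst case is 45.
No size-1 selection achieves below 22.

22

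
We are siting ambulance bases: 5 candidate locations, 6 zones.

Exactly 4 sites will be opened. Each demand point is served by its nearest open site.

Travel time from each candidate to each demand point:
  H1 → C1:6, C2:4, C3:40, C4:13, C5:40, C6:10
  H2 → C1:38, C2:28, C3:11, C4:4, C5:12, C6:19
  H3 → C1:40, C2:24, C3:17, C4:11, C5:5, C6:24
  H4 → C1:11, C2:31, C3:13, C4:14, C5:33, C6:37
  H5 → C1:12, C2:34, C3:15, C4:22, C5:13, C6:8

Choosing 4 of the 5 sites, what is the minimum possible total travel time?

38

Open {H1, H2, H3, H5}.
  C1→H1 6, C2→H1 4, C3→H2 11, C4→H2 4, C5→H3 5, C6→H5 8  ⇒ total 38.
Compare {H1, H2, H3, H4}: total 40.
Compare {H1, H2, H4, H5}: total 45.
No size-4 selection does better; minimum is 38.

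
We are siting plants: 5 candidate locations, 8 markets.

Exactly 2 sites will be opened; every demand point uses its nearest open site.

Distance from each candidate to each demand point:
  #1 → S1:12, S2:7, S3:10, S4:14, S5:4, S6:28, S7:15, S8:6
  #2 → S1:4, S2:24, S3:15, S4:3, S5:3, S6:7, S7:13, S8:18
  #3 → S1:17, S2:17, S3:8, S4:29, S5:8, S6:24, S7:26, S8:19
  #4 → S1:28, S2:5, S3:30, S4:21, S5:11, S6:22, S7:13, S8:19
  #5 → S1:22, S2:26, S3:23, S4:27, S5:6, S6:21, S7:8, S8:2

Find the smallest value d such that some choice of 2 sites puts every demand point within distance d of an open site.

Open {#1, #2}.
  Farthest demand point is S7 at distance 13 (to #2); all others are ≤ 13.
With {#2, #3} the worst case is 18.
With {#2, #4} the worst case is 18.
No size-2 selection achieves below 13.

13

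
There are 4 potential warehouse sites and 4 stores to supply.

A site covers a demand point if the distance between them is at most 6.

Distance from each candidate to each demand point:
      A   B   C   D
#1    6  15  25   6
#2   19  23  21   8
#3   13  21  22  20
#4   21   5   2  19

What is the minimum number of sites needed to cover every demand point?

2

Coverage sets (demand points within 6 of each site):
  #1: {A, D}
  #2: {}
  #3: {}
  #4: {B, C}
No single site covers all 4 demand points.
But {#1, #4} covers everything, so the minimum is 2.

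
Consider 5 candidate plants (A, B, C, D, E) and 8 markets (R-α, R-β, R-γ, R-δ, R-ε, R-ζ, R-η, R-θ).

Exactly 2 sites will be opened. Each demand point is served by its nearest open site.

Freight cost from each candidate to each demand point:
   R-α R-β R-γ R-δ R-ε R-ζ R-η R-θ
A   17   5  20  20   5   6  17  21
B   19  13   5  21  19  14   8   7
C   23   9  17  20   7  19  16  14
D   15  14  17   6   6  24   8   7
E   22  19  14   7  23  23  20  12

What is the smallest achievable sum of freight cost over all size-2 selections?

69

Open {A, D}.
  R-α→D 15, R-β→A 5, R-γ→D 17, R-δ→D 6, R-ε→A 5, R-ζ→A 6, R-η→D 8, R-θ→D 7  ⇒ total 69.
Compare {A, B}: total 73.
Compare {B, D}: total 74.
No size-2 selection does better; minimum is 69.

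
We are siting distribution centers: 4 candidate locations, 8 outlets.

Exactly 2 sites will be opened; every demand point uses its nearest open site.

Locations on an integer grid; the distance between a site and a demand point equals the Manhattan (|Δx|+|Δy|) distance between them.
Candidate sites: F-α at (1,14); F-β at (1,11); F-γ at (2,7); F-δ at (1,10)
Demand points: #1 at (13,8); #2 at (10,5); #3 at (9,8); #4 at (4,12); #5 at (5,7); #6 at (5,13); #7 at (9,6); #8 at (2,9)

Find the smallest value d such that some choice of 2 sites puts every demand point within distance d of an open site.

12

Open {F-α, F-γ}.
  Farthest demand point is #1 at distance 12 (to F-γ); all others are ≤ 12.
With {F-β, F-γ} the worst case is 12.
With {F-γ, F-δ} the worst case is 12.
No size-2 selection achieves below 12.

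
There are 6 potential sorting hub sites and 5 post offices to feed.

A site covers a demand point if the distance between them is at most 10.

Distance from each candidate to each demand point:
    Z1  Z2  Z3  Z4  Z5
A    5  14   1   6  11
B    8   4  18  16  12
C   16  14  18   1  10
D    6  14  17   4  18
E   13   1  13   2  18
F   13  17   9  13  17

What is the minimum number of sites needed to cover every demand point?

Coverage sets (demand points within 10 of each site):
  A: {Z1, Z3, Z4}
  B: {Z1, Z2}
  C: {Z4, Z5}
  D: {Z1, Z4}
  E: {Z2, Z4}
  F: {Z3}
No 2 sites suffice: every size-2 union leaves at least one demand point uncovered.
But {A, B, C} covers everything, so the minimum is 3.

3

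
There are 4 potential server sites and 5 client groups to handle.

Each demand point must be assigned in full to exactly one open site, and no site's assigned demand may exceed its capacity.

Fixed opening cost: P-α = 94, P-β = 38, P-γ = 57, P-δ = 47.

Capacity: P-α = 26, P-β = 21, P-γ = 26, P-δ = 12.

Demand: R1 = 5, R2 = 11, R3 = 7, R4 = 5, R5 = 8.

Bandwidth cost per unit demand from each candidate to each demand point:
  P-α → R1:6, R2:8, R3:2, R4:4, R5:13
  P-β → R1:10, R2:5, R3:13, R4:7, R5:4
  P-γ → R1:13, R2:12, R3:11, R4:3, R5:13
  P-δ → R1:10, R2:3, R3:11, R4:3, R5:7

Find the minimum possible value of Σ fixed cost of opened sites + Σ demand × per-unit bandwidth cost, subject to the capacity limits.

Open {P-α, P-β}; cheapest assignment that respects the capacities:
  P-α (cap 26, load 17): R1, R3, R4 — cost 5×6 + 7×2 + 5×4 = 64
  P-β (cap 21, load 19): R2, R5 — cost 11×5 + 8×4 = 87
  Shipping 151, fixed 132 → total 283.
  Any other capacity-feasible assignment to {P-α, P-β} ships for at least 151.
Compare {P-α, P-β, P-δ}: its best feasible assignment gives total 308.
Compare {P-α, P-β, P-γ}: its best feasible assignment gives total 335.
Every other set of open sites that can feasibly serve all demand totals ≥ 308 even under its best assignment. Minimum: 283.

283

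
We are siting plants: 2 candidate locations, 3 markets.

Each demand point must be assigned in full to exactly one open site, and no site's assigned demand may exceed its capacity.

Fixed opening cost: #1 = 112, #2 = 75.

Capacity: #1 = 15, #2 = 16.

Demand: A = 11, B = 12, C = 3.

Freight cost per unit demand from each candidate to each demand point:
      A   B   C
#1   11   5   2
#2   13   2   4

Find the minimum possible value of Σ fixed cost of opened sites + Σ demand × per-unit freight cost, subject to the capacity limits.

Open {#1, #2}; cheapest assignment that respects the capacities:
  #1 (cap 15, load 14): A, C — cost 11×11 + 3×2 = 127
  #2 (cap 16, load 12): B — cost 12×2 = 24
  Shipping 151, fixed 187 → total 338.
  Any other capacity-feasible assignment to {#1, #2} ships for at least 151.
Total demand is 26 and no other set of sites has combined capacity ≥ 26, so {#1, #2} is the only feasible choice of open sites. Minimum: 338.

338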